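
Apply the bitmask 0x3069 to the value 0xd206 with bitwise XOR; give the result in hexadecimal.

0xe26f

XOR each hex digit independently (no carries):
  d^3=e, 2^0=2, 0^6=6, 6^9=f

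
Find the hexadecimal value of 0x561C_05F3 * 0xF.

0x50BA4593D

Multiply each base-16 digit by 15, carrying:
  3×15 = 45 → write D carry 2
  F×15+2 = 227 → write 3 carry 14
  5×15+14 = 89 → write 9 carry 5
  0×15+5 = 5 → write 5
  C×15 = 180 → write 4 carry 11
  1×15+11 = 26 → write A carry 1
  6×15+1 = 91 → write B carry 5
  5×15+5 = 80 → write 0 carry 5
  remaining carry: 5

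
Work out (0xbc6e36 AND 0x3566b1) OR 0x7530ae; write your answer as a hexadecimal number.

0x7576be

0xbc6e36 AND 0x3566b1 = 0x346630.
Then OR with 0x7530ae.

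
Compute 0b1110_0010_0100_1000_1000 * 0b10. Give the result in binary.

Multiply each base-2 digit by 2, carrying:
  0×2 = 0 → write 0
  0×2 = 0 → write 0
  0×2 = 0 → write 0
  1×2 = 2 → write 0 carry 1
  0×2+1 = 1 → write 1
  0×2 = 0 → write 0
  0×2 = 0 → write 0
  1×2 = 2 → write 0 carry 1
  0×2+1 = 1 → write 1
  0×2 = 0 → write 0
  1×2 = 2 → write 0 carry 1
  0×2+1 = 1 → write 1
  0×2 = 0 → write 0
  1×2 = 2 → write 0 carry 1
  0×2+1 = 1 → write 1
  0×2 = 0 → write 0
  0×2 = 0 → write 0
  1×2 = 2 → write 0 carry 1
  1×2+1 = 3 → write 1 carry 1
  1×2+1 = 3 → write 1 carry 1
  remaining carry: 1

0b111000100100100010000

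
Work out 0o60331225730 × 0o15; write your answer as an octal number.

Multiply each base-8 digit by 13, carrying:
  0×13 = 0 → write 0
  3×13 = 39 → write 7 carry 4
  7×13+4 = 95 → write 7 carry 11
  5×13+11 = 76 → write 4 carry 9
  2×13+9 = 35 → write 3 carry 4
  2×13+4 = 30 → write 6 carry 3
  1×13+3 = 16 → write 0 carry 2
  3×13+2 = 41 → write 1 carry 5
  3×13+5 = 44 → write 4 carry 5
  0×13+5 = 5 → write 5
  6×13 = 78 → write 6 carry 9
  remaining carry: 11

0o1165410634770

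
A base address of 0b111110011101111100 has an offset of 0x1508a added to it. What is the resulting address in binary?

0x1508a = 0b10101000010001010 in binary.
Add column by column in base 2, right to left:
  0+0 = 0
  0+1 = 1
  1+0 = 1
  1+1 = 0 carry 1
  1+0+1 = 0 carry 1
  1+0+1 = 0 carry 1
  1+0+1 = 0 carry 1
  0+1+1 = 0 carry 1
  1+0+1 = 0 carry 1
  1+0+1 = 0 carry 1
  1+0+1 = 0 carry 1
  0+0+1 = 1
  0+1 = 1
  1+0 = 1
  1+1 = 0 carry 1
  1+0+1 = 0 carry 1
  1+1+1 = 1 carry 1
  1+0+1 = 0 carry 1
  final carry 1

0b1010011100000000110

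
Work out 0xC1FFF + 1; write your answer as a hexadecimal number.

0xC2000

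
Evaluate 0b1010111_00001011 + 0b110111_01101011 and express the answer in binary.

0b1000111001110110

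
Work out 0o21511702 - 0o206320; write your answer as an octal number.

Subtract column by column in base 8:
  2-0 → 2
  0-2 → 6 (borrow)
  7-3-1 → 3
  1-6 → 3 (borrow)
  1-0-1 → 0
  5-2 → 3
  1-0 → 1
  2-0 → 2

0o21303362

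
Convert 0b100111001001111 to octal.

0o47117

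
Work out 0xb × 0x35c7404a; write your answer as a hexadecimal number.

0x24f8fc32e

Multiply each base-16 digit by 11, carrying:
  a×11 = 110 → write e carry 6
  4×11+6 = 50 → write 2 carry 3
  0×11+3 = 3 → write 3
  4×11 = 44 → write c carry 2
  7×11+2 = 79 → write f carry 4
  c×11+4 = 136 → write 8 carry 8
  5×11+8 = 63 → write f carry 3
  3×11+3 = 36 → write 4 carry 2
  remaining carry: 2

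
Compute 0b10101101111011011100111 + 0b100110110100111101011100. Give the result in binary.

0b111100100100011001000011

Add column by column in base 2, right to left:
  1+0 = 1
  1+0 = 1
  1+1 = 0 carry 1
  0+1+1 = 0 carry 1
  0+1+1 = 0 carry 1
  1+0+1 = 0 carry 1
  1+1+1 = 1 carry 1
  1+0+1 = 0 carry 1
  0+1+1 = 0 carry 1
  1+1+1 = 1 carry 1
  1+1+1 = 1 carry 1
  0+1+1 = 0 carry 1
  1+0+1 = 0 carry 1
  1+0+1 = 0 carry 1
  1+1+1 = 1 carry 1
  1+0+1 = 0 carry 1
  0+1+1 = 0 carry 1
  1+1+1 = 1 carry 1
  1+0+1 = 0 carry 1
  0+1+1 = 0 carry 1
  1+1+1 = 1 carry 1
  0+0+1 = 1
  1+0 = 1
  0+1 = 1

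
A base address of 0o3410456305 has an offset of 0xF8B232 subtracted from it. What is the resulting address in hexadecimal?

0x1B29AA93

0o3410456305 = 0x1C225CC5 in hexadecimal.
Subtract column by column in base 16:
  5-2 → 3
  C-3 → 9
  C-2 → A
  5-B → A (borrow)
  2-8-1 → 9 (borrow)
  2-F-1 → 2 (borrow)
  C-0-1 → B
  1-0 → 1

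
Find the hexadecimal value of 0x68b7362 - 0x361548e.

Subtract column by column in base 16:
  2-e → 4 (borrow)
  6-8-1 → d (borrow)
  3-4-1 → e (borrow)
  7-5-1 → 1
  b-1 → a
  8-6 → 2
  6-3 → 3

0x32a1ed4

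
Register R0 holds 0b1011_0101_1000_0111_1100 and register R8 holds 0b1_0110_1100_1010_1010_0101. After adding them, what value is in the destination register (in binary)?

0b1000100010001100100001

Add column by column in base 2, right to left:
  0+1 = 1
  0+0 = 0
  1+1 = 0 carry 1
  1+0+1 = 0 carry 1
  1+0+1 = 0 carry 1
  1+1+1 = 1 carry 1
  1+0+1 = 0 carry 1
  0+1+1 = 0 carry 1
  0+0+1 = 1
  0+1 = 1
  0+0 = 0
  1+1 = 0 carry 1
  1+0+1 = 0 carry 1
  0+0+1 = 1
  1+1 = 0 carry 1
  0+1+1 = 0 carry 1
  1+0+1 = 0 carry 1
  1+1+1 = 1 carry 1
  0+1+1 = 0 carry 1
  1+0+1 = 0 carry 1
  0+1+1 = 0 carry 1
  final carry 1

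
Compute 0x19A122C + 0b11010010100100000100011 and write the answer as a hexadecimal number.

0x2035A4F

0b11010010100100000100011 = 0x694823 in hexadecimal.
Add column by column in base 16, right to left:
  C+3 = F
  2+2 = 4
  2+8 = A
  1+4 = 5
  A+9 = 3 carry 1
  9+6+1 = 0 carry 1
  1+0+1 = 2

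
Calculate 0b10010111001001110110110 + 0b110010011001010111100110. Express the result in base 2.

0b1000101010010100110011100

Add column by column in base 2, right to left:
  0+0 = 0
  1+1 = 0 carry 1
  1+1+1 = 1 carry 1
  0+0+1 = 1
  1+0 = 1
  1+1 = 0 carry 1
  0+1+1 = 0 carry 1
  1+1+1 = 1 carry 1
  1+1+1 = 1 carry 1
  1+0+1 = 0 carry 1
  0+1+1 = 0 carry 1
  0+0+1 = 1
  1+1 = 0 carry 1
  0+0+1 = 1
  0+0 = 0
  1+1 = 0 carry 1
  1+1+1 = 1 carry 1
  1+0+1 = 0 carry 1
  0+0+1 = 1
  1+1 = 0 carry 1
  0+0+1 = 1
  0+0 = 0
  1+1 = 0 carry 1
  0+1+1 = 0 carry 1
  final carry 1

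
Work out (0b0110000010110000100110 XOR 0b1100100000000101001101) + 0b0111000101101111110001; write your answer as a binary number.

0b10001101000100101011100

First 0b0110000010110000100110 XOR 0b1100100000000101001101 = 0b1010100010110101101011.
Add column by column in base 2, right to left:
  1+1 = 0 carry 1
  1+0+1 = 0 carry 1
  0+0+1 = 1
  1+0 = 1
  0+1 = 1
  1+1 = 0 carry 1
  1+1+1 = 1 carry 1
  0+1+1 = 0 carry 1
  1+1+1 = 1 carry 1
  0+1+1 = 0 carry 1
  1+0+1 = 0 carry 1
  1+1+1 = 1 carry 1
  0+1+1 = 0 carry 1
  1+0+1 = 0 carry 1
  0+1+1 = 0 carry 1
  0+0+1 = 1
  0+0 = 0
  1+0 = 1
  0+1 = 1
  1+1 = 0 carry 1
  0+1+1 = 0 carry 1
  1+0+1 = 0 carry 1
  final carry 1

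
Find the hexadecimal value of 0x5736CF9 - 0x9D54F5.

Subtract column by column in base 16:
  9-5 → 4
  F-F → 0
  C-4 → 8
  6-5 → 1
  3-D → 6 (borrow)
  7-9-1 → D (borrow)
  5-0-1 → 4

0x4D61804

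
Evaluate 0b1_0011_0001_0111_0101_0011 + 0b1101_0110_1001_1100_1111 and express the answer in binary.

Add column by column in base 2, right to left:
  1+1 = 0 carry 1
  1+1+1 = 1 carry 1
  0+1+1 = 0 carry 1
  0+1+1 = 0 carry 1
  1+0+1 = 0 carry 1
  0+0+1 = 1
  1+1 = 0 carry 1
  0+1+1 = 0 carry 1
  1+1+1 = 1 carry 1
  1+0+1 = 0 carry 1
  1+0+1 = 0 carry 1
  0+1+1 = 0 carry 1
  1+0+1 = 0 carry 1
  0+1+1 = 0 carry 1
  0+1+1 = 0 carry 1
  0+0+1 = 1
  1+1 = 0 carry 1
  1+0+1 = 0 carry 1
  0+1+1 = 0 carry 1
  0+1+1 = 0 carry 1
  1+0+1 = 0 carry 1
  final carry 1

0b1000001000000100100010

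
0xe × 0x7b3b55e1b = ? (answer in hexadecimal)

0x6bd3eb257a

Multiply each base-16 digit by 14, carrying:
  b×14 = 154 → write a carry 9
  1×14+9 = 23 → write 7 carry 1
  e×14+1 = 197 → write 5 carry 12
  5×14+12 = 82 → write 2 carry 5
  5×14+5 = 75 → write b carry 4
  b×14+4 = 158 → write e carry 9
  3×14+9 = 51 → write 3 carry 3
  b×14+3 = 157 → write d carry 9
  7×14+9 = 107 → write b carry 6
  remaining carry: 6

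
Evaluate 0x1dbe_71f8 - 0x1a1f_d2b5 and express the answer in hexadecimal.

0x39e9f43

Subtract column by column in base 16:
  8-5 → 3
  f-b → 4
  1-2 → f (borrow)
  7-d-1 → 9 (borrow)
  e-f-1 → e (borrow)
  b-1-1 → 9
  d-a → 3
  1-1 → 0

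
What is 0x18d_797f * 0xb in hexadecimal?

0x11143875

Multiply each base-16 digit by 11, carrying:
  f×11 = 165 → write 5 carry 10
  7×11+10 = 87 → write 7 carry 5
  9×11+5 = 104 → write 8 carry 6
  7×11+6 = 83 → write 3 carry 5
  d×11+5 = 148 → write 4 carry 9
  8×11+9 = 97 → write 1 carry 6
  1×11+6 = 17 → write 1 carry 1
  remaining carry: 1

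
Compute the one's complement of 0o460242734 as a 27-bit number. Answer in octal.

Each oct digit d becomes 7−d:
  4→3, 6→1, 0→7, 2→5, 4→3, 2→5, 7→0, 3→4, 4→3

0o317535043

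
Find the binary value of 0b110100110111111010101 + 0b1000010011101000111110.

0b1110111010101000010011

Add column by column in base 2, right to left:
  1+0 = 1
  0+1 = 1
  1+1 = 0 carry 1
  0+1+1 = 0 carry 1
  1+1+1 = 1 carry 1
  0+1+1 = 0 carry 1
  1+0+1 = 0 carry 1
  1+0+1 = 0 carry 1
  1+0+1 = 0 carry 1
  1+1+1 = 1 carry 1
  1+0+1 = 0 carry 1
  1+1+1 = 1 carry 1
  0+1+1 = 0 carry 1
  1+1+1 = 1 carry 1
  1+0+1 = 0 carry 1
  0+0+1 = 1
  0+1 = 1
  1+0 = 1
  0+0 = 0
  1+0 = 1
  1+0 = 1
  0+1 = 1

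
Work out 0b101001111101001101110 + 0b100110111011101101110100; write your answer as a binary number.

0b101100001011010111100010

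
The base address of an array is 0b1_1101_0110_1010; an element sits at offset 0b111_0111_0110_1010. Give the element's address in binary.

Add column by column in base 2, right to left:
  0+0 = 0
  1+1 = 0 carry 1
  0+0+1 = 1
  1+1 = 0 carry 1
  0+0+1 = 1
  1+1 = 0 carry 1
  1+1+1 = 1 carry 1
  0+0+1 = 1
  1+1 = 0 carry 1
  0+1+1 = 0 carry 1
  1+1+1 = 1 carry 1
  1+0+1 = 0 carry 1
  1+1+1 = 1 carry 1
  0+1+1 = 0 carry 1
  0+1+1 = 0 carry 1
  final carry 1

0b1001010011010100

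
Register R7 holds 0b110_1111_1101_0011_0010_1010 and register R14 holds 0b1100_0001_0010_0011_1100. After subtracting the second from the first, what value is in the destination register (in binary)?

Subtract column by column in base 2:
  0-0 → 0
  1-0 → 1
  0-1 → 1 (borrow)
  1-1-1 → 1 (borrow)
  0-1-1 → 0 (borrow)
  1-1-1 → 1 (borrow)
  0-0-1 → 1 (borrow)
  0-0-1 → 1 (borrow)
  1-0-1 → 0
  1-1 → 0
  0-0 → 0
  0-0 → 0
  1-1 → 0
  0-0 → 0
  1-0 → 1
  1-0 → 1
  1-0 → 1
  1-0 → 1
  1-1 → 0
  1-1 → 0
  0-0 → 0
  1-0 → 1
  1-0 → 1

0b11000111100000011101110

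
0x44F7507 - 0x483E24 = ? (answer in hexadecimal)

0x40736E3

Subtract column by column in base 16:
  7-4 → 3
  0-2 → E (borrow)
  5-E-1 → 6 (borrow)
  7-3-1 → 3
  F-8 → 7
  4-4 → 0
  4-0 → 4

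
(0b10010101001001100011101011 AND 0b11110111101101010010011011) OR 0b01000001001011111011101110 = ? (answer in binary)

0b11010101001011111011101111

0b10010101001001100011101011 AND 0b11110111101101010010011011 = 0b10010101001001000010001011.
Then OR with 0b01000001001011111011101110.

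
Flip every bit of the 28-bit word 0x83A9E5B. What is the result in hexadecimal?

0x7C561A4

Each hex digit d becomes F−d:
  8→7, 3→C, A→5, 9→6, E→1, 5→A, B→4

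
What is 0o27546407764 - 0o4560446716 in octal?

0o22765741046

Subtract column by column in base 8:
  4-6 → 6 (borrow)
  6-1-1 → 4
  7-7 → 0
  7-6 → 1
  0-4 → 4 (borrow)
  4-4-1 → 7 (borrow)
  6-0-1 → 5
  4-6 → 6 (borrow)
  5-5-1 → 7 (borrow)
  7-4-1 → 2
  2-0 → 2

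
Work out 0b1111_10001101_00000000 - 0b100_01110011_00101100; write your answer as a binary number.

0b10110001100111010100

Subtract column by column in base 2:
  0-0 → 0
  0-0 → 0
  0-1 → 1 (borrow)
  0-1-1 → 0 (borrow)
  0-0-1 → 1 (borrow)
  0-1-1 → 0 (borrow)
  0-0-1 → 1 (borrow)
  0-0-1 → 1 (borrow)
  1-1-1 → 1 (borrow)
  0-1-1 → 0 (borrow)
  1-0-1 → 0
  1-0 → 1
  0-1 → 1 (borrow)
  0-1-1 → 0 (borrow)
  0-1-1 → 0 (borrow)
  1-0-1 → 0
  1-0 → 1
  1-0 → 1
  1-1 → 0
  1-0 → 1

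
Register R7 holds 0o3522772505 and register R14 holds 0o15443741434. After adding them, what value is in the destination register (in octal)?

0o21166734141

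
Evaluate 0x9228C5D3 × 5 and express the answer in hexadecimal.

0x2DACBDD1F

Multiply each base-16 digit by 5, carrying:
  3×5 = 15 → write F
  D×5 = 65 → write 1 carry 4
  5×5+4 = 29 → write D carry 1
  C×5+1 = 61 → write D carry 3
  8×5+3 = 43 → write B carry 2
  2×5+2 = 12 → write C
  2×5 = 10 → write A
  9×5 = 45 → write D carry 2
  remaining carry: 2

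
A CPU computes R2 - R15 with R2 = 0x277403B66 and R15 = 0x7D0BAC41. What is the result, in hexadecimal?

0x1FA348F25

Subtract column by column in base 16:
  6-1 → 5
  6-4 → 2
  B-C → F (borrow)
  3-A-1 → 8 (borrow)
  0-B-1 → 4 (borrow)
  4-0-1 → 3
  7-D → A (borrow)
  7-7-1 → F (borrow)
  2-0-1 → 1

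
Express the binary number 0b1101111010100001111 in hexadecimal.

0x6F50F

Group the bits into nibbles: 0110 1111 0101 0000 1111 → 6F50F.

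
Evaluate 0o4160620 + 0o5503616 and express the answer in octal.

Add column by column in base 8, right to left:
  0+6 = 6
  2+1 = 3
  6+6 = 4 carry 1
  0+3+1 = 4
  6+0 = 6
  1+5 = 6
  4+5 = 1 carry 1
  final carry 1

0o11664436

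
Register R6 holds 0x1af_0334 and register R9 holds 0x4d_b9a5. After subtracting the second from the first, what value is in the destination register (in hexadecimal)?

0x161498f

Subtract column by column in base 16:
  4-5 → f (borrow)
  3-a-1 → 8 (borrow)
  3-9-1 → 9 (borrow)
  0-b-1 → 4 (borrow)
  f-d-1 → 1
  a-4 → 6
  1-0 → 1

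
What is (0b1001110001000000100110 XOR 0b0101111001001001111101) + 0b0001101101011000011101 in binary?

First 0b1001110001000000100110 XOR 0b0101111001001001111101 = 0b1100001000001001011011.
Add column by column in base 2, right to left:
  1+1 = 0 carry 1
  1+0+1 = 0 carry 1
  0+1+1 = 0 carry 1
  1+1+1 = 1 carry 1
  1+1+1 = 1 carry 1
  0+0+1 = 1
  1+0 = 1
  0+0 = 0
  0+0 = 0
  1+1 = 0 carry 1
  0+1+1 = 0 carry 1
  0+0+1 = 1
  0+1 = 1
  0+0 = 0
  0+1 = 1
  1+1 = 0 carry 1
  0+0+1 = 1
  0+1 = 1
  0+1 = 1
  0+0 = 0
  1+0 = 1
  1+0 = 1

0b1101110101100001111000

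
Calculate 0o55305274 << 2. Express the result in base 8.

0o265425360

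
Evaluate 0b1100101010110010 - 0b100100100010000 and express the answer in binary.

0b1000000110100010

Subtract column by column in base 2:
  0-0 → 0
  1-0 → 1
  0-0 → 0
  0-0 → 0
  1-1 → 0
  1-0 → 1
  0-0 → 0
  1-0 → 1
  0-1 → 1 (borrow)
  1-0-1 → 0
  0-0 → 0
  1-1 → 0
  0-0 → 0
  0-0 → 0
  1-1 → 0
  1-0 → 1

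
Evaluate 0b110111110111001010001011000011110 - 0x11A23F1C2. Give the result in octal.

0b110111110111001010001011000011110 = 0o67671213036 in octal.
0x11A23F1C2 = 0o43210770702 in octal.
Subtract column by column in base 8:
  6-2 → 4
  3-0 → 3
  0-7 → 1 (borrow)
  3-0-1 → 2
  1-7 → 2 (borrow)
  2-7-1 → 2 (borrow)
  1-0-1 → 0
  7-1 → 6
  6-2 → 4
  7-3 → 4
  6-4 → 2

0o24460222134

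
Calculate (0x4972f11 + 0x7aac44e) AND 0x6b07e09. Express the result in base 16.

Add column by column in base 16, right to left:
  1+e = f
  1+4 = 5
  f+4 = 3 carry 1
  2+c+1 = f
  7+a = 1 carry 1
  9+a+1 = 4 carry 1
  4+7+1 = c
Sum = 0xc41f35f; now AND with 0x6b07e09:
  c&6=4, 4&b=0, 1&0=0, f&7=7, 3&e=2, 5&0=0, f&9=9

0x4007209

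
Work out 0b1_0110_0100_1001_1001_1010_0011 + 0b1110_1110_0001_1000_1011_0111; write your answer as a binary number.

0b10010100101011001001011010

Add column by column in base 2, right to left:
  1+1 = 0 carry 1
  1+1+1 = 1 carry 1
  0+1+1 = 0 carry 1
  0+0+1 = 1
  0+1 = 1
  1+1 = 0 carry 1
  0+0+1 = 1
  1+1 = 0 carry 1
  1+0+1 = 0 carry 1
  0+0+1 = 1
  0+0 = 0
  1+1 = 0 carry 1
  1+1+1 = 1 carry 1
  0+0+1 = 1
  0+0 = 0
  1+0 = 1
  0+0 = 0
  0+1 = 1
  1+1 = 0 carry 1
  0+1+1 = 0 carry 1
  0+0+1 = 1
  1+1 = 0 carry 1
  1+1+1 = 1 carry 1
  0+1+1 = 0 carry 1
  1+0+1 = 0 carry 1
  final carry 1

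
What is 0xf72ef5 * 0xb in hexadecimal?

0xa9f0487

Multiply each base-16 digit by 11, carrying:
  5×11 = 55 → write 7 carry 3
  f×11+3 = 168 → write 8 carry 10
  e×11+10 = 164 → write 4 carry 10
  2×11+10 = 32 → write 0 carry 2
  7×11+2 = 79 → write f carry 4
  f×11+4 = 169 → write 9 carry 10
  remaining carry: a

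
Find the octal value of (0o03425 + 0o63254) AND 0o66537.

Add column by column in base 8, right to left:
  5+4 = 1 carry 1
  2+5+1 = 0 carry 1
  4+2+1 = 7
  3+3 = 6
  0+6 = 6
Sum = 0o66701; now AND with 0o66537:
  6&6=6, 6&6=6, 7&5=5, 0&3=0, 1&7=1

0o66501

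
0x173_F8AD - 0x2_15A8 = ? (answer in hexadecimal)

0x171E305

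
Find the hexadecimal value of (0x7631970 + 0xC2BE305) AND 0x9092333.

0x1082031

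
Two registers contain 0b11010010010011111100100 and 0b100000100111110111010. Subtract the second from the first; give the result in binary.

Subtract column by column in base 2:
  0-0 → 0
  0-1 → 1 (borrow)
  1-0-1 → 0
  0-1 → 1 (borrow)
  0-1-1 → 0 (borrow)
  1-1-1 → 1 (borrow)
  1-0-1 → 0
  1-1 → 0
  1-1 → 0
  1-1 → 0
  1-1 → 0
  0-1 → 1 (borrow)
  0-0-1 → 1 (borrow)
  1-0-1 → 0
  0-1 → 1 (borrow)
  0-0-1 → 1 (borrow)
  1-0-1 → 0
  0-0 → 0
  0-0 → 0
  1-0 → 1
  0-1 → 1 (borrow)
  1-0-1 → 0
  1-0 → 1

0b10110001101100000101010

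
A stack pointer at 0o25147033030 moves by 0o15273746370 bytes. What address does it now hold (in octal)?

Add column by column in base 8, right to left:
  0+0 = 0
  3+7 = 2 carry 1
  0+3+1 = 4
  3+6 = 1 carry 1
  3+4+1 = 0 carry 1
  0+7+1 = 0 carry 1
  7+3+1 = 3 carry 1
  4+7+1 = 4 carry 1
  1+2+1 = 4
  5+5 = 2 carry 1
  2+1+1 = 4

0o42443001420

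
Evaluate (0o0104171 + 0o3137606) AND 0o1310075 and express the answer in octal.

0o1200075

Add column by column in base 8, right to left:
  1+6 = 7
  7+0 = 7
  1+6 = 7
  4+7 = 3 carry 1
  0+3+1 = 4
  1+1 = 2
  0+3 = 3
Sum = 0o3243777; now AND with 0o1310075:
  3&1=1, 2&3=2, 4&1=0, 3&0=0, 7&0=0, 7&7=7, 7&5=5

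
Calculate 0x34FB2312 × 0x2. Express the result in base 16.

0x69F64624

Multiply each base-16 digit by 2, carrying:
  2×2 = 4 → write 4
  1×2 = 2 → write 2
  3×2 = 6 → write 6
  2×2 = 4 → write 4
  B×2 = 22 → write 6 carry 1
  F×2+1 = 31 → write F carry 1
  4×2+1 = 9 → write 9
  3×2 = 6 → write 6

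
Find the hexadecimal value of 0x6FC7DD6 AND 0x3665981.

0x2645980

AND each hex digit independently (no carries):
  6&3=2, F&6=6, C&6=4, 7&5=5, D&9=9, D&8=8, 6&1=0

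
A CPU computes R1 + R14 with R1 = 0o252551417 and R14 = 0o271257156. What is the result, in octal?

Add column by column in base 8, right to left:
  7+6 = 5 carry 1
  1+5+1 = 7
  4+1 = 5
  1+7 = 0 carry 1
  5+5+1 = 3 carry 1
  5+2+1 = 0 carry 1
  2+1+1 = 4
  5+7 = 4 carry 1
  2+2+1 = 5

0o544030575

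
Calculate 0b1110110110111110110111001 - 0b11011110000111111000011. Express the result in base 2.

Subtract column by column in base 2:
  1-1 → 0
  0-1 → 1 (borrow)
  0-0-1 → 1 (borrow)
  1-0-1 → 0
  1-0 → 1
  1-0 → 1
  0-1 → 1 (borrow)
  1-1-1 → 1 (borrow)
  1-1-1 → 1 (borrow)
  0-1-1 → 0 (borrow)
  1-1-1 → 1 (borrow)
  1-1-1 → 1 (borrow)
  1-0-1 → 0
  1-0 → 1
  1-0 → 1
  0-0 → 0
  1-1 → 0
  1-1 → 0
  0-1 → 1 (borrow)
  1-1-1 → 1 (borrow)
  1-0-1 → 0
  0-1 → 1 (borrow)
  1-1-1 → 1 (borrow)
  1-0-1 → 0
  1-0 → 1

0b1011011000110110111110110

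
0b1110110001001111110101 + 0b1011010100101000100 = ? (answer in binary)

Add column by column in base 2, right to left:
  1+0 = 1
  0+0 = 0
  1+1 = 0 carry 1
  0+0+1 = 1
  1+0 = 1
  1+0 = 1
  1+1 = 0 carry 1
  1+0+1 = 0 carry 1
  1+1+1 = 1 carry 1
  1+0+1 = 0 carry 1
  0+0+1 = 1
  0+1 = 1
  1+0 = 1
  0+1 = 1
  0+0 = 0
  0+1 = 1
  1+1 = 0 carry 1
  1+0+1 = 0 carry 1
  0+1+1 = 0 carry 1
  1+0+1 = 0 carry 1
  1+0+1 = 0 carry 1
  1+0+1 = 0 carry 1
  final carry 1

0b10000001011110100111001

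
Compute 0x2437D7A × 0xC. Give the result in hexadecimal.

Multiply each base-16 digit by 12, carrying:
  A×12 = 120 → write 8 carry 7
  7×12+7 = 91 → write B carry 5
  D×12+5 = 161 → write 1 carry 10
  7×12+10 = 94 → write E carry 5
  3×12+5 = 41 → write 9 carry 2
  4×12+2 = 50 → write 2 carry 3
  2×12+3 = 27 → write B carry 1
  remaining carry: 1

0x1B29E1B8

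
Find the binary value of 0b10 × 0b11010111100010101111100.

Multiply each base-2 digit by 2, carrying:
  0×2 = 0 → write 0
  0×2 = 0 → write 0
  1×2 = 2 → write 0 carry 1
  1×2+1 = 3 → write 1 carry 1
  1×2+1 = 3 → write 1 carry 1
  1×2+1 = 3 → write 1 carry 1
  1×2+1 = 3 → write 1 carry 1
  0×2+1 = 1 → write 1
  1×2 = 2 → write 0 carry 1
  0×2+1 = 1 → write 1
  1×2 = 2 → write 0 carry 1
  0×2+1 = 1 → write 1
  0×2 = 0 → write 0
  0×2 = 0 → write 0
  1×2 = 2 → write 0 carry 1
  1×2+1 = 3 → write 1 carry 1
  1×2+1 = 3 → write 1 carry 1
  1×2+1 = 3 → write 1 carry 1
  0×2+1 = 1 → write 1
  1×2 = 2 → write 0 carry 1
  0×2+1 = 1 → write 1
  1×2 = 2 → write 0 carry 1
  1×2+1 = 3 → write 1 carry 1
  remaining carry: 1

0b110101111000101011111000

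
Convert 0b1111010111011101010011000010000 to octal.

Group the bits in threes: 001 111 010 111 011 101 010 011 000 010 000 → 17273523020.

0o17273523020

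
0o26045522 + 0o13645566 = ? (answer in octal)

0o41713310

Add column by column in base 8, right to left:
  2+6 = 0 carry 1
  2+6+1 = 1 carry 1
  5+5+1 = 3 carry 1
  5+5+1 = 3 carry 1
  4+4+1 = 1 carry 1
  0+6+1 = 7
  6+3 = 1 carry 1
  2+1+1 = 4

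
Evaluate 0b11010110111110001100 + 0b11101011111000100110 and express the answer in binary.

0b111000010110110110010

Add column by column in base 2, right to left:
  0+0 = 0
  0+1 = 1
  1+1 = 0 carry 1
  1+0+1 = 0 carry 1
  0+0+1 = 1
  0+1 = 1
  0+0 = 0
  1+0 = 1
  1+0 = 1
  1+1 = 0 carry 1
  1+1+1 = 1 carry 1
  1+1+1 = 1 carry 1
  0+1+1 = 0 carry 1
  1+1+1 = 1 carry 1
  1+0+1 = 0 carry 1
  0+1+1 = 0 carry 1
  1+0+1 = 0 carry 1
  0+1+1 = 0 carry 1
  1+1+1 = 1 carry 1
  1+1+1 = 1 carry 1
  final carry 1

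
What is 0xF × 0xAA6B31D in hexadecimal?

0x9FC47EB3

Multiply each base-16 digit by 15, carrying:
  D×15 = 195 → write 3 carry 12
  1×15+12 = 27 → write B carry 1
  3×15+1 = 46 → write E carry 2
  B×15+2 = 167 → write 7 carry 10
  6×15+10 = 100 → write 4 carry 6
  A×15+6 = 156 → write C carry 9
  A×15+9 = 159 → write F carry 9
  remaining carry: 9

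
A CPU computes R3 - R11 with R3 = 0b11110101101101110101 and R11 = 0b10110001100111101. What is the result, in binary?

0b11011111100000111000

Subtract column by column in base 2:
  1-1 → 0
  0-0 → 0
  1-1 → 0
  0-1 → 1 (borrow)
  1-1-1 → 1 (borrow)
  1-1-1 → 1 (borrow)
  1-0-1 → 0
  0-0 → 0
  1-1 → 0
  1-1 → 0
  0-0 → 0
  1-0 → 1
  1-0 → 1
  0-1 → 1 (borrow)
  1-1-1 → 1 (borrow)
  0-0-1 → 1 (borrow)
  1-1-1 → 1 (borrow)
  1-0-1 → 0
  1-0 → 1
  1-0 → 1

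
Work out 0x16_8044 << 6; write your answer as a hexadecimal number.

6 bits is not a whole number of base-16 digits; in binary: 101101000000001000100 << 6 = 101101000000001000100000000.

0x5A01100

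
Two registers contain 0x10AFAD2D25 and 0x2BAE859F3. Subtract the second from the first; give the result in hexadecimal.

0xDF4C4D332

Subtract column by column in base 16:
  5-3 → 2
  2-F → 3 (borrow)
  D-9-1 → 3
  2-5 → D (borrow)
  D-8-1 → 4
  A-E → C (borrow)
  F-A-1 → 4
  A-B → F (borrow)
  0-2-1 → D (borrow)
  1-0-1 → 0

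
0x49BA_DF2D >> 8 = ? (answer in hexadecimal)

0x49BADF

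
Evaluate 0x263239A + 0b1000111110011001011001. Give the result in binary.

0x263239A = 0b10011000110010001110011010 in binary.
Add column by column in base 2, right to left:
  0+1 = 1
  1+0 = 1
  0+0 = 0
  1+1 = 0 carry 1
  1+1+1 = 1 carry 1
  0+0+1 = 1
  0+1 = 1
  1+0 = 1
  1+0 = 1
  1+1 = 0 carry 1
  0+1+1 = 0 carry 1
  0+0+1 = 1
  0+0 = 0
  1+1 = 0 carry 1
  0+1+1 = 0 carry 1
  0+1+1 = 0 carry 1
  1+1+1 = 1 carry 1
  1+1+1 = 1 carry 1
  0+0+1 = 1
  0+0 = 0
  0+0 = 0
  1+1 = 0 carry 1
  1+0+1 = 0 carry 1
  0+0+1 = 1
  0+0 = 0
  1+0 = 1

0b10100001110000100111110011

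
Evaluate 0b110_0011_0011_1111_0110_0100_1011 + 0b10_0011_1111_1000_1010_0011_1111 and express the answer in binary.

Add column by column in base 2, right to left:
  1+1 = 0 carry 1
  1+1+1 = 1 carry 1
  0+1+1 = 0 carry 1
  1+1+1 = 1 carry 1
  0+1+1 = 0 carry 1
  0+1+1 = 0 carry 1
  1+0+1 = 0 carry 1
  0+0+1 = 1
  0+0 = 0
  1+1 = 0 carry 1
  1+0+1 = 0 carry 1
  0+1+1 = 0 carry 1
  1+0+1 = 0 carry 1
  1+0+1 = 0 carry 1
  1+0+1 = 0 carry 1
  1+1+1 = 1 carry 1
  1+1+1 = 1 carry 1
  1+1+1 = 1 carry 1
  0+1+1 = 0 carry 1
  0+1+1 = 0 carry 1
  1+1+1 = 1 carry 1
  1+1+1 = 1 carry 1
  0+0+1 = 1
  0+0 = 0
  0+0 = 0
  1+1 = 0 carry 1
  1+0+1 = 0 carry 1
  final carry 1

0b1000011100111000000010001010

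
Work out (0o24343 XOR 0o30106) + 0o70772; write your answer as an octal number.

0o105237

First 0o24343 XOR 0o30106 = 0o14245.
Add column by column in base 8, right to left:
  5+2 = 7
  4+7 = 3 carry 1
  2+7+1 = 2 carry 1
  4+0+1 = 5
  1+7 = 0 carry 1
  final carry 1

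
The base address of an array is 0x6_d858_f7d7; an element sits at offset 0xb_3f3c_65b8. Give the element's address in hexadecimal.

0x1217955d8f

Add column by column in base 16, right to left:
  7+8 = f
  d+b = 8 carry 1
  7+5+1 = d
  f+6 = 5 carry 1
  8+c+1 = 5 carry 1
  5+3+1 = 9
  8+f = 7 carry 1
  d+3+1 = 1 carry 1
  6+b+1 = 2 carry 1
  final carry 1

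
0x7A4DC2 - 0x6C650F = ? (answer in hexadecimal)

0xDE8B3

Subtract column by column in base 16:
  2-F → 3 (borrow)
  C-0-1 → B
  D-5 → 8
  4-6 → E (borrow)
  A-C-1 → D (borrow)
  7-6-1 → 0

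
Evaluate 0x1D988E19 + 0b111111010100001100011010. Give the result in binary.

0b11110100101011101000100110011

0x1D988E19 = 0b11101100110001000111000011001 in binary.
Add column by column in base 2, right to left:
  1+0 = 1
  0+1 = 1
  0+0 = 0
  1+1 = 0 carry 1
  1+1+1 = 1 carry 1
  0+0+1 = 1
  0+0 = 0
  0+0 = 0
  0+1 = 1
  1+1 = 0 carry 1
  1+0+1 = 0 carry 1
  1+0+1 = 0 carry 1
  0+0+1 = 1
  0+0 = 0
  0+1 = 1
  1+0 = 1
  0+1 = 1
  0+0 = 0
  0+1 = 1
  1+1 = 0 carry 1
  1+1+1 = 1 carry 1
  0+1+1 = 0 carry 1
  0+1+1 = 0 carry 1
  1+1+1 = 1 carry 1
  1+0+1 = 0 carry 1
  0+0+1 = 1
  1+0 = 1
  1+0 = 1
  1+0 = 1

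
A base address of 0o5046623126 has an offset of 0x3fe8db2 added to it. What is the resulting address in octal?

0x3fe8db2 = 0o377506662 in octal.
Add column by column in base 8, right to left:
  6+2 = 0 carry 1
  2+6+1 = 1 carry 1
  1+6+1 = 0 carry 1
  3+6+1 = 2 carry 1
  2+0+1 = 3
  6+5 = 3 carry 1
  6+7+1 = 6 carry 1
  4+7+1 = 4 carry 1
  0+3+1 = 4
  5+0 = 5

0o5446332010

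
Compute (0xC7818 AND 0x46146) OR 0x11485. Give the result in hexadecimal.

0xC7818 AND 0x46146 = 0x46000.
Then OR with 0x11485.

0x57485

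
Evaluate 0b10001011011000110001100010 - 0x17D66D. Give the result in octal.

0b10001011011000110001100010 = 0o213306142 in octal.
0x17D66D = 0o5753155 in octal.
Subtract column by column in base 8:
  2-5 → 5 (borrow)
  4-5-1 → 6 (borrow)
  1-1-1 → 7 (borrow)
  6-3-1 → 2
  0-5 → 3 (borrow)
  3-7-1 → 3 (borrow)
  3-5-1 → 5 (borrow)
  1-0-1 → 0
  2-0 → 2

0o205332765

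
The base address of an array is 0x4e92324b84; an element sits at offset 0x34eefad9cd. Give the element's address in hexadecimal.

0x83812d2551

Add column by column in base 16, right to left:
  4+d = 1 carry 1
  8+c+1 = 5 carry 1
  b+9+1 = 5 carry 1
  4+d+1 = 2 carry 1
  2+a+1 = d
  3+f = 2 carry 1
  2+e+1 = 1 carry 1
  9+e+1 = 8 carry 1
  e+4+1 = 3 carry 1
  4+3+1 = 8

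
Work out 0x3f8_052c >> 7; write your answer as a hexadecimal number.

0x7f00a

7 bits is not a whole number of base-16 digits; in binary: 11111110000000010100101100 >> 7 = 1111111000000001010.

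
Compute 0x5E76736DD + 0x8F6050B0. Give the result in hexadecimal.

0x676C7878D

Add column by column in base 16, right to left:
  D+0 = D
  D+B = 8 carry 1
  6+0+1 = 7
  3+5 = 8
  7+0 = 7
  6+6 = C
  7+F = 6 carry 1
  E+8+1 = 7 carry 1
  5+0+1 = 6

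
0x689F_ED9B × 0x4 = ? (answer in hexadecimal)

Multiply each base-16 digit by 4, carrying:
  B×4 = 44 → write C carry 2
  9×4+2 = 38 → write 6 carry 2
  D×4+2 = 54 → write 6 carry 3
  E×4+3 = 59 → write B carry 3
  F×4+3 = 63 → write F carry 3
  9×4+3 = 39 → write 7 carry 2
  8×4+2 = 34 → write 2 carry 2
  6×4+2 = 26 → write A carry 1
  remaining carry: 1

0x1A27FB66C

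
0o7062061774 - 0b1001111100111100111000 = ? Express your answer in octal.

0o7050112304

0b1001111100111100111000 = 0o11747470 in octal.
Subtract column by column in base 8:
  4-0 → 4
  7-7 → 0
  7-4 → 3
  1-7 → 2 (borrow)
  6-4-1 → 1
  0-7 → 1 (borrow)
  2-1-1 → 0
  6-1 → 5
  0-0 → 0
  7-0 → 7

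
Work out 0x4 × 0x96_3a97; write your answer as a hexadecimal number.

Multiply each base-16 digit by 4, carrying:
  7×4 = 28 → write c carry 1
  9×4+1 = 37 → write 5 carry 2
  a×4+2 = 42 → write a carry 2
  3×4+2 = 14 → write e
  6×4 = 24 → write 8 carry 1
  9×4+1 = 37 → write 5 carry 2
  remaining carry: 2

0x258ea5c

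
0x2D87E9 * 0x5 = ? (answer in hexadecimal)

0xE3A78D

Multiply each base-16 digit by 5, carrying:
  9×5 = 45 → write D carry 2
  E×5+2 = 72 → write 8 carry 4
  7×5+4 = 39 → write 7 carry 2
  8×5+2 = 42 → write A carry 2
  D×5+2 = 67 → write 3 carry 4
  2×5+4 = 14 → write E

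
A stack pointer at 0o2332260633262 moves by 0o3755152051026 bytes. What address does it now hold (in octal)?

0o6307432704310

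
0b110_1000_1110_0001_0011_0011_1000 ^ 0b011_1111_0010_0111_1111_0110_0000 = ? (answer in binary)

XOR bit by bit (1 where the bits differ):
  110100011100001001100111000
^ 011111100100111111101100000
= 101011111000110110001011000

0b101011111000110110001011000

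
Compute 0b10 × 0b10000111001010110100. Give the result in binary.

Multiply each base-2 digit by 2, carrying:
  0×2 = 0 → write 0
  0×2 = 0 → write 0
  1×2 = 2 → write 0 carry 1
  0×2+1 = 1 → write 1
  1×2 = 2 → write 0 carry 1
  1×2+1 = 3 → write 1 carry 1
  0×2+1 = 1 → write 1
  1×2 = 2 → write 0 carry 1
  0×2+1 = 1 → write 1
  1×2 = 2 → write 0 carry 1
  0×2+1 = 1 → write 1
  0×2 = 0 → write 0
  1×2 = 2 → write 0 carry 1
  1×2+1 = 3 → write 1 carry 1
  1×2+1 = 3 → write 1 carry 1
  0×2+1 = 1 → write 1
  0×2 = 0 → write 0
  0×2 = 0 → write 0
  0×2 = 0 → write 0
  1×2 = 2 → write 0 carry 1
  remaining carry: 1

0b100001110010101101000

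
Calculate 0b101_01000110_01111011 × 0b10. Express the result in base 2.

0b10101000110011110110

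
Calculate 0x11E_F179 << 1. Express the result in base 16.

0x23DE2F2

1 bits is not a whole number of base-16 digits; in binary: 1000111101111000101111001 << 1 = 10001111011110001011110010.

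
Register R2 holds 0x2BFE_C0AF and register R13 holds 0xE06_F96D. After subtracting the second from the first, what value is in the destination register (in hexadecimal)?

Subtract column by column in base 16:
  F-D → 2
  A-6 → 4
  0-9 → 7 (borrow)
  C-F-1 → C (borrow)
  E-6-1 → 7
  F-0 → F
  B-E → D (borrow)
  2-0-1 → 1

0x1DF7C742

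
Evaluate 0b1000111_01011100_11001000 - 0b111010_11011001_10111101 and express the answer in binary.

0b11001000001100001011

Subtract column by column in base 2:
  0-1 → 1 (borrow)
  0-0-1 → 1 (borrow)
  0-1-1 → 0 (borrow)
  1-1-1 → 1 (borrow)
  0-1-1 → 0 (borrow)
  0-1-1 → 0 (borrow)
  1-0-1 → 0
  1-1 → 0
  0-1 → 1 (borrow)
  0-0-1 → 1 (borrow)
  1-0-1 → 0
  1-1 → 0
  1-1 → 0
  0-0 → 0
  1-1 → 0
  0-1 → 1 (borrow)
  1-0-1 → 0
  1-1 → 0
  1-0 → 1
  0-1 → 1 (borrow)
  0-1-1 → 0 (borrow)
  0-1-1 → 0 (borrow)
  1-0-1 → 0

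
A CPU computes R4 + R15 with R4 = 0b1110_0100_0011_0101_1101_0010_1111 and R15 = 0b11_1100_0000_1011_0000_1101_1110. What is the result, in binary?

Add column by column in base 2, right to left:
  1+0 = 1
  1+1 = 0 carry 1
  1+1+1 = 1 carry 1
  1+1+1 = 1 carry 1
  0+1+1 = 0 carry 1
  1+0+1 = 0 carry 1
  0+1+1 = 0 carry 1
  0+1+1 = 0 carry 1
  1+0+1 = 0 carry 1
  0+0+1 = 1
  1+0 = 1
  1+0 = 1
  1+1 = 0 carry 1
  0+1+1 = 0 carry 1
  1+0+1 = 0 carry 1
  0+1+1 = 0 carry 1
  1+0+1 = 0 carry 1
  1+0+1 = 0 carry 1
  0+0+1 = 1
  0+0 = 0
  0+0 = 0
  0+0 = 0
  1+1 = 0 carry 1
  0+1+1 = 0 carry 1
  0+1+1 = 0 carry 1
  1+1+1 = 1 carry 1
  1+0+1 = 0 carry 1
  1+0+1 = 0 carry 1
  final carry 1

0b10010000001000000111000001101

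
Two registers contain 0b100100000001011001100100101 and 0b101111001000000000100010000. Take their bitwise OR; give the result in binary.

0b101111001001011001100110101

OR bit by bit (1 where either bit is 1):
  100100000001011001100100101
| 101111001000000000100010000
= 101111001001011001100110101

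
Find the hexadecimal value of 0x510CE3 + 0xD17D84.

Add column by column in base 16, right to left:
  3+4 = 7
  E+8 = 6 carry 1
  C+D+1 = A carry 1
  0+7+1 = 8
  1+1 = 2
  5+D = 2 carry 1
  final carry 1

0x1228A67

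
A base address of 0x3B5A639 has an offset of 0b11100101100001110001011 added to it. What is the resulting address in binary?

0b100001010000110100111000100

0x3B5A639 = 0b11101101011010011000111001 in binary.
Add column by column in base 2, right to left:
  1+1 = 0 carry 1
  0+1+1 = 0 carry 1
  0+0+1 = 1
  1+1 = 0 carry 1
  1+0+1 = 0 carry 1
  1+0+1 = 0 carry 1
  0+0+1 = 1
  0+1 = 1
  0+1 = 1
  1+1 = 0 carry 1
  1+0+1 = 0 carry 1
  0+0+1 = 1
  0+0 = 0
  1+0 = 1
  0+1 = 1
  1+1 = 0 carry 1
  1+0+1 = 0 carry 1
  0+1+1 = 0 carry 1
  1+0+1 = 0 carry 1
  0+0+1 = 1
  1+1 = 0 carry 1
  1+1+1 = 1 carry 1
  0+1+1 = 0 carry 1
  1+0+1 = 0 carry 1
  1+0+1 = 0 carry 1
  1+0+1 = 0 carry 1
  final carry 1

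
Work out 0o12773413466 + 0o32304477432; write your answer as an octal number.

0o45300113120

Add column by column in base 8, right to left:
  6+2 = 0 carry 1
  6+3+1 = 2 carry 1
  4+4+1 = 1 carry 1
  3+7+1 = 3 carry 1
  1+7+1 = 1 carry 1
  4+4+1 = 1 carry 1
  3+4+1 = 0 carry 1
  7+0+1 = 0 carry 1
  7+3+1 = 3 carry 1
  2+2+1 = 5
  1+3 = 4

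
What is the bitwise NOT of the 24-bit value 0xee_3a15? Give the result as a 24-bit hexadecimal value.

Each hex digit d becomes f−d:
  e→1, e→1, 3→c, a→5, 1→e, 5→a

0x11c5ea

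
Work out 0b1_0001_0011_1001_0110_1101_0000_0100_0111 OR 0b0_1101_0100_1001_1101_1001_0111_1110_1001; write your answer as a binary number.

OR bit by bit (1 where either bit is 1):
  100010011100101101101000001000111
| 011010100100111011001011111101001
= 111010111100111111101011111101111

0b111010111100111111101011111101111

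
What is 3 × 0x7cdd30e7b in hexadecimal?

0x1769792b71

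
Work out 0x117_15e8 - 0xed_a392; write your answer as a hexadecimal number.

0x297256

Subtract column by column in base 16:
  8-2 → 6
  e-9 → 5
  5-3 → 2
  1-a → 7 (borrow)
  7-d-1 → 9 (borrow)
  1-e-1 → 2 (borrow)
  1-0-1 → 0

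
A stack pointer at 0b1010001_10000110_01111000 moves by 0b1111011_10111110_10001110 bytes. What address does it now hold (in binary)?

0b110011010100010100000110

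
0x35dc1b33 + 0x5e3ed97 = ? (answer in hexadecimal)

0x3bc008ca

Add column by column in base 16, right to left:
  3+7 = a
  3+9 = c
  b+d = 8 carry 1
  1+e+1 = 0 carry 1
  c+3+1 = 0 carry 1
  d+e+1 = c carry 1
  5+5+1 = b
  3+0 = 3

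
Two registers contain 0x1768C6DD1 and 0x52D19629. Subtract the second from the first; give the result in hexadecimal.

0x123BAD7A8

Subtract column by column in base 16:
  1-9 → 8 (borrow)
  D-2-1 → A
  D-6 → 7
  6-9 → D (borrow)
  C-1-1 → A
  8-D → B (borrow)
  6-2-1 → 3
  7-5 → 2
  1-0 → 1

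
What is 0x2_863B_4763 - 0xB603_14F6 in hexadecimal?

Subtract column by column in base 16:
  3-6 → D (borrow)
  6-F-1 → 6 (borrow)
  7-4-1 → 2
  4-1 → 3
  B-3 → 8
  3-0 → 3
  6-6 → 0
  8-B → D (borrow)
  2-0-1 → 1

0x1D038326D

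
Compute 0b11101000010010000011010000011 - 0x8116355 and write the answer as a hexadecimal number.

0x14F7A32E

0b11101000010010000011010000011 = 0x1D090683 in hexadecimal.
Subtract column by column in base 16:
  3-5 → E (borrow)
  8-5-1 → 2
  6-3 → 3
  0-6 → A (borrow)
  9-1-1 → 7
  0-1 → F (borrow)
  D-8-1 → 4
  1-0 → 1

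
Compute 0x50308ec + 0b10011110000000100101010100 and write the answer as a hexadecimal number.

0b10011110000000100101010100 = 0x2780954 in hexadecimal.
Add column by column in base 16, right to left:
  c+4 = 0 carry 1
  e+5+1 = 4 carry 1
  8+9+1 = 2 carry 1
  0+0+1 = 1
  3+8 = b
  0+7 = 7
  5+2 = 7

0x77b1240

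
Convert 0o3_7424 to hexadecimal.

0x3f14

Each octal digit is 3 bits: 3=011 7=111 4=100 2=010 4=100.
Group the bits into nibbles: 0011 1111 0001 0100 → 3f14.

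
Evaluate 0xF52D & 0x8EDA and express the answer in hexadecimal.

0x8408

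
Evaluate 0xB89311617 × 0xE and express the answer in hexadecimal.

0xA180AF3542

Multiply each base-16 digit by 14, carrying:
  7×14 = 98 → write 2 carry 6
  1×14+6 = 20 → write 4 carry 1
  6×14+1 = 85 → write 5 carry 5
  1×14+5 = 19 → write 3 carry 1
  1×14+1 = 15 → write F
  3×14 = 42 → write A carry 2
  9×14+2 = 128 → write 0 carry 8
  8×14+8 = 120 → write 8 carry 7
  B×14+7 = 161 → write 1 carry 10
  remaining carry: A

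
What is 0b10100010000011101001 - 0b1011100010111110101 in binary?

0b1000101101011110100

Subtract column by column in base 2:
  1-1 → 0
  0-0 → 0
  0-1 → 1 (borrow)
  1-0-1 → 0
  0-1 → 1 (borrow)
  1-1-1 → 1 (borrow)
  1-1-1 → 1 (borrow)
  1-1-1 → 1 (borrow)
  0-1-1 → 0 (borrow)
  0-0-1 → 1 (borrow)
  0-1-1 → 0 (borrow)
  0-0-1 → 1 (borrow)
  0-0-1 → 1 (borrow)
  1-0-1 → 0
  0-1 → 1 (borrow)
  0-1-1 → 0 (borrow)
  0-1-1 → 0 (borrow)
  1-0-1 → 0
  0-1 → 1 (borrow)
  1-0-1 → 0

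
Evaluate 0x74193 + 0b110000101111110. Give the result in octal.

0x74193 = 0o1640623 in octal.
0b110000101111110 = 0o60576 in octal.
Add column by column in base 8, right to left:
  3+6 = 1 carry 1
  2+7+1 = 2 carry 1
  6+5+1 = 4 carry 1
  0+0+1 = 1
  4+6 = 2 carry 1
  6+0+1 = 7
  1+0 = 1

0o1721421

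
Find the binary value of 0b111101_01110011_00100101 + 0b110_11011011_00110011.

Add column by column in base 2, right to left:
  1+1 = 0 carry 1
  0+1+1 = 0 carry 1
  1+0+1 = 0 carry 1
  0+0+1 = 1
  0+1 = 1
  1+1 = 0 carry 1
  0+0+1 = 1
  0+0 = 0
  1+1 = 0 carry 1
  1+1+1 = 1 carry 1
  0+0+1 = 1
  0+1 = 1
  1+1 = 0 carry 1
  1+0+1 = 0 carry 1
  1+1+1 = 1 carry 1
  0+1+1 = 0 carry 1
  1+0+1 = 0 carry 1
  0+1+1 = 0 carry 1
  1+1+1 = 1 carry 1
  1+0+1 = 0 carry 1
  1+0+1 = 0 carry 1
  1+0+1 = 0 carry 1
  final carry 1

0b10001000100111001011000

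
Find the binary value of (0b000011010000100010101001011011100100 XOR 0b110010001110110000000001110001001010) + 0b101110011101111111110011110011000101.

0b1011111111100010010011100011101110011

First 0b000011010000100010101001011011100100 XOR 0b110010001110110000000001110001001010 = 0b110001011110010010101000101010101110.
Add column by column in base 2, right to left:
  0+1 = 1
  1+0 = 1
  1+1 = 0 carry 1
  1+0+1 = 0 carry 1
  0+0+1 = 1
  1+0 = 1
  0+1 = 1
  1+1 = 0 carry 1
  0+0+1 = 1
  1+0 = 1
  0+1 = 1
  1+1 = 0 carry 1
  0+1+1 = 0 carry 1
  0+1+1 = 0 carry 1
  0+0+1 = 1
  1+0 = 1
  0+1 = 1
  1+1 = 0 carry 1
  0+1+1 = 0 carry 1
  1+1+1 = 1 carry 1
  0+1+1 = 0 carry 1
  0+1+1 = 0 carry 1
  1+1+1 = 1 carry 1
  0+1+1 = 0 carry 1
  0+1+1 = 0 carry 1
  1+0+1 = 0 carry 1
  1+1+1 = 1 carry 1
  1+1+1 = 1 carry 1
  1+1+1 = 1 carry 1
  0+0+1 = 1
  1+0 = 1
  0+1 = 1
  0+1 = 1
  0+1 = 1
  1+0 = 1
  1+1 = 0 carry 1
  final carry 1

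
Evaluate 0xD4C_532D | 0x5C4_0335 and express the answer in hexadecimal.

0xDCC533D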